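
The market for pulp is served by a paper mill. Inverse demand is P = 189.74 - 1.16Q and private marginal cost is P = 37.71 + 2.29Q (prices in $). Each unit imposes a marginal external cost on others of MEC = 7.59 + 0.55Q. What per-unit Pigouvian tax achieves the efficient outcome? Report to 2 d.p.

tax = $27.45 per unit

Social marginal cost = private MC + MEC = 45.30 + 2.84Q.
Set SMC = demand: 45.30 + 2.84Q = 189.74 - 1.16Q → Q* = 36.1100.
The Pigouvian tax equals MEC at Q*: 7.59 + 0.55×36.1100 = 27.4505.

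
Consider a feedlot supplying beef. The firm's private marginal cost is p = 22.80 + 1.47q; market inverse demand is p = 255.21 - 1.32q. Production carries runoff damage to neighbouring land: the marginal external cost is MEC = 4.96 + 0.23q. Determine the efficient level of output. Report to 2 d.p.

q* = 75.31

Social marginal cost = private MC + MEC = 27.76 + 1.70q.
Set SMC = demand: 27.76 + 1.70q = 255.21 - 1.32q → q* = 75.3146.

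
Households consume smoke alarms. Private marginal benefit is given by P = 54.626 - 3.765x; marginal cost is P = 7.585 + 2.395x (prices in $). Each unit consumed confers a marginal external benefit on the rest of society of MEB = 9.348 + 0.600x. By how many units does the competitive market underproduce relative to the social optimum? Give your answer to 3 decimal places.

2.505 units

Market equilibrium (private): 7.585 + 2.395x = 54.626 - 3.765x → x_m = 7.6365.
Social marginal benefit = demand + MEB = 63.974 - 3.165x.
Set SMB = MC: 63.974 - 3.165x = 7.585 + 2.395x → x* = 10.1419.
Gap = |7.6365 − 10.1419| = 2.5054.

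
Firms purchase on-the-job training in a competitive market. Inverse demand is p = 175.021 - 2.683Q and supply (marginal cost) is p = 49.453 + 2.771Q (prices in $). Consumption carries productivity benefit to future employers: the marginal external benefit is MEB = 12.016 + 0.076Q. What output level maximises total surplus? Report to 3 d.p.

Social marginal benefit = demand + MEB = 187.037 - 2.607Q.
Set SMB = MC: 187.037 - 2.607Q = 49.453 + 2.771Q → Q* = 25.5827.

Q* = 25.583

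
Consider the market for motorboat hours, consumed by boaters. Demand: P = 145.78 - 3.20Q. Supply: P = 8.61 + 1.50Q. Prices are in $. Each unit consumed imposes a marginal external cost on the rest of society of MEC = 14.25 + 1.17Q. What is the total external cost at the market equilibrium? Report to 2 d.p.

$914.17

Market equilibrium (private): 8.61 + 1.50Q = 145.78 - 3.20Q → Q_m = 29.1851.
Total external cost = ∫₀^{Q_m} (14.25 + 1.17Q) dQ = 14.25×29.1851 + ½×1.17×29.1851² = 914.1732.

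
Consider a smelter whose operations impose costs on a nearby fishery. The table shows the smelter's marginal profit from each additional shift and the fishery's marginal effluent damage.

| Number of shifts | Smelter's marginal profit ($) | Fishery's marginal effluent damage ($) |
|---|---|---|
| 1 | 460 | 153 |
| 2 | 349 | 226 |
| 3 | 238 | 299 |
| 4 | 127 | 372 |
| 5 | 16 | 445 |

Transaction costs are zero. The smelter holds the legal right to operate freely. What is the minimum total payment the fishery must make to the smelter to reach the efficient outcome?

$381

Left alone the smelter would choose level 5 (marginal profit stays positive).
Efficient level: k* = 2 (marginal profit ≥ marginal effluent damage through 2).
The fishery must at least cover the smelter's forgone profit from cutting 5→2: 238 + 127 + 16 = 381.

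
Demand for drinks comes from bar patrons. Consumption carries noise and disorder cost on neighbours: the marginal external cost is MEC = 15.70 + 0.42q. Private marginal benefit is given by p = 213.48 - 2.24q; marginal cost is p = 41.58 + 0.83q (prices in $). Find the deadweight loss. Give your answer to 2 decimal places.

Market equilibrium (private): 41.58 + 0.83q = 213.48 - 2.24q → q_m = 55.9935.
Social marginal benefit = demand − MEC = 197.78 - 2.66q.
Set SMB = MC: 197.78 - 2.66q = 41.58 + 0.83q → q* = 44.7564.
Height of the DWL triangle at q_m is MC(q_m) − SMB(q_m) = MEC(q_m) = 39.2173.
DWL = ½ × 11.2371 × 39.2173 = 220.3444.

DWL = $220.34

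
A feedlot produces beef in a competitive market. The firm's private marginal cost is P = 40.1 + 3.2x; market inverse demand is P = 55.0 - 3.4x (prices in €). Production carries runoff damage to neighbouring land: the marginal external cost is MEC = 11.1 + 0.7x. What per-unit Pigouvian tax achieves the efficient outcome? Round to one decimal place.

tax = €11.5 per unit

Social marginal cost = private MC + MEC = 51.2 + 3.9x.
Set SMC = demand: 51.2 + 3.9x = 55.0 - 3.4x → x* = 0.5205.
The Pigouvian tax equals MEC at x*: 11.1 + 0.7×0.5205 = 11.4644.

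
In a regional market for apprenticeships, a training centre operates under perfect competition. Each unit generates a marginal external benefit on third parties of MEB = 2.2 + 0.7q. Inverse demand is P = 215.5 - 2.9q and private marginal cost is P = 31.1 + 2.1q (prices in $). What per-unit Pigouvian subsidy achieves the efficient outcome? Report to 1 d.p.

Social marginal cost = private MC − MEB = 28.9 + 1.4q.
Set SMC = demand: 28.9 + 1.4q = 215.5 - 2.9q → q* = 43.3953.
The Pigouvian subsidy equals MEB at q*: 2.2 + 0.7×43.3953 = 32.5767.

subsidy = $32.6 per unit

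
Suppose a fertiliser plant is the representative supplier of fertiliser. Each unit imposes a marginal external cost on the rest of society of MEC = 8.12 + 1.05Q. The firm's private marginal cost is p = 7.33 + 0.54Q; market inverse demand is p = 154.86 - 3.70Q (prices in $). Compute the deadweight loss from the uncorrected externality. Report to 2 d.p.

DWL = $188.47

Market equilibrium (private): 7.33 + 0.54Q = 154.86 - 3.70Q → Q_m = 34.7948.
Social marginal cost = private MC + MEC = 15.45 + 1.59Q.
Set SMC = demand: 15.45 + 1.59Q = 154.86 - 3.70Q → Q* = 26.3535.
The loss is the area between SMC and demand from Q* to Q_m; with linear curves that's a triangle of height MEC(Q_m).
DWL = ½ × 8.4413 × 44.6546 = 188.4714.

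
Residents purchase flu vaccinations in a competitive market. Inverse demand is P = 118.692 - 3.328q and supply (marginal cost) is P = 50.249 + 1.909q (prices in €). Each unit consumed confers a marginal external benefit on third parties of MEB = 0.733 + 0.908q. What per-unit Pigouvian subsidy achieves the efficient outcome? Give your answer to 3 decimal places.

Social marginal benefit = demand + MEB = 119.425 - 2.420q.
Set SMB = MC: 119.425 - 2.420q = 50.249 + 1.909q → q* = 15.9797.
The Pigouvian subsidy equals MEB at q*: 0.733 + 0.908×15.9797 = 15.2426.

subsidy = €15.243 per unit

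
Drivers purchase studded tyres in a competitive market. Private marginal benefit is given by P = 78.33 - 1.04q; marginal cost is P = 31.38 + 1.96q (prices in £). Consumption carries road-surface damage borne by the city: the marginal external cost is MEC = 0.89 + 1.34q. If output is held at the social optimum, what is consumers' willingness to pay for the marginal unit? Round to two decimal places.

P = £67.29

Social marginal benefit = demand − MEC = 77.44 - 2.38q.
Set SMB = MC: 77.44 - 2.38q = 31.38 + 1.96q → q* = 10.6129.
Consumer price on the demand curve at q*: 78.33 − 1.04×10.6129 = 67.2926.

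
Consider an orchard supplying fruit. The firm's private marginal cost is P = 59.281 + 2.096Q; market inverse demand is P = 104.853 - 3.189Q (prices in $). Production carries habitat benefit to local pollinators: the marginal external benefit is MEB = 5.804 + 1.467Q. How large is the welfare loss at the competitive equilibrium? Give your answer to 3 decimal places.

Market equilibrium (private): 59.281 + 2.096Q = 104.853 - 3.189Q → Q_m = 8.6229.
Social marginal cost = private MC − MEB = 53.477 + 0.629Q.
Set SMC = demand: 53.477 + 0.629Q = 104.853 - 3.189Q → Q* = 13.4563.
The welfare-loss triangle has base |Q_m − Q*| and height MEB(Q_m) (the vertical gap between SMC and demand is zero at Q* and MEB at Q_m).
DWL = ½ × 4.8334 × 18.4538 = 44.5973.

DWL = $44.597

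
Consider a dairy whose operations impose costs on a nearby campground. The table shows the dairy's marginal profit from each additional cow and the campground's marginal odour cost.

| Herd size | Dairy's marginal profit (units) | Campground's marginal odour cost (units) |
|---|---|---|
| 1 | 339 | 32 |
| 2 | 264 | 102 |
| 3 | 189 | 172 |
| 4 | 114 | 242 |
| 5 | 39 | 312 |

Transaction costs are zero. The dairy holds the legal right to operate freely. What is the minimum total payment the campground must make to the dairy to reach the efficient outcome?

153

Left alone the dairy would choose level 5 (marginal profit stays positive).
Efficient level: k* = 3 (marginal profit ≥ marginal odour cost through 3).
The campground must at least cover the dairy's forgone profit from cutting 5→3: 114 + 39 = 153.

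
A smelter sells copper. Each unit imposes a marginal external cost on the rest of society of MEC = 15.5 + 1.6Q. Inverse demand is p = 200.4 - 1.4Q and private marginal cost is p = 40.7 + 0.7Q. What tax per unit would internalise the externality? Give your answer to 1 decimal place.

tax = 77.9 per unit

Social marginal cost = private MC + MEC = 56.2 + 2.3Q.
Set SMC = demand: 56.2 + 2.3Q = 200.4 - 1.4Q → Q* = 38.9730.
The Pigouvian tax equals MEC at Q*: 15.5 + 1.6×38.9730 = 77.8568.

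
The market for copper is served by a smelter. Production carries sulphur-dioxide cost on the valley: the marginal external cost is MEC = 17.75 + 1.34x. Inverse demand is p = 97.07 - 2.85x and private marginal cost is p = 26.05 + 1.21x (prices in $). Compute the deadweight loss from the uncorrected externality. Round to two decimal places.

DWL = $157.09

Market equilibrium (private): 26.05 + 1.21x = 97.07 - 2.85x → x_m = 17.4926.
Social marginal cost = private MC + MEC = 43.80 + 2.55x.
Set SMC = demand: 43.80 + 2.55x = 97.07 - 2.85x → x* = 9.8648.
The loss is the area between SMC and demand from x* to x_m; with linear curves that's a triangle of height MEC(x_m).
DWL = ½ × 7.6278 × 41.1901 = 157.0949.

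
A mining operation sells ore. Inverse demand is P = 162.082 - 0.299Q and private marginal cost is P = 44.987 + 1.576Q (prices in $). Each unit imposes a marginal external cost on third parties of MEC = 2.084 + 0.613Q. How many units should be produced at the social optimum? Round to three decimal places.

Q* = 46.226

Social marginal cost = private MC + MEC = 47.071 + 2.189Q.
Set SMC = demand: 47.071 + 2.189Q = 162.082 - 0.299Q → Q* = 46.2263.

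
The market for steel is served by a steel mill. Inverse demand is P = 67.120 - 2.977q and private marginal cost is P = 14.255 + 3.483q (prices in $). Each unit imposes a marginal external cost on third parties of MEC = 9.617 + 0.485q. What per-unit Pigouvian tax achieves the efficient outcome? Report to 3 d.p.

Social marginal cost = private MC + MEC = 23.872 + 3.968q.
Set SMC = demand: 23.872 + 3.968q = 67.120 - 2.977q → q* = 6.2272.
The Pigouvian tax equals MEC at q*: 9.617 + 0.485×6.2272 = 12.6372.

tax = $12.637 per unit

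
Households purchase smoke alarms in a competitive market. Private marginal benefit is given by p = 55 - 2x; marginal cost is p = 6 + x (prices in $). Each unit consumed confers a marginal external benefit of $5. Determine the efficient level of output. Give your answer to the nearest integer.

x* = 18

Social marginal benefit = demand + MEB = 60 - 2x.
Set SMB = MC: 60 - 2x = 6 + x → x* = 18.0000.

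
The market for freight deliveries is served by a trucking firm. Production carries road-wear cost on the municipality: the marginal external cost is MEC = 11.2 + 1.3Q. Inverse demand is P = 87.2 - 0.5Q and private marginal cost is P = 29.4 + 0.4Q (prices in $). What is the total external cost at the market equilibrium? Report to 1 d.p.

$3400.2

Market equilibrium (private): 29.4 + 0.4Q = 87.2 - 0.5Q → Q_m = 64.2222.
Total external cost = ∫₀^{Q_m} (11.2 + 1.3Q) dQ = 11.2×64.2222 + ½×1.3×64.2222² = 3400.2078.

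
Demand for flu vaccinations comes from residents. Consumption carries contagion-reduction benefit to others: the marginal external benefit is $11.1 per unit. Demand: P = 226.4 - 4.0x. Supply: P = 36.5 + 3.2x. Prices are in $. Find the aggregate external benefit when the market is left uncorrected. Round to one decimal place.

$292.8

Market equilibrium (private): 36.5 + 3.2x = 226.4 - 4.0x → x_m = 26.3750.
Total external benefit = MEB × x_m = 11.1 × 26.3750 = 292.7625.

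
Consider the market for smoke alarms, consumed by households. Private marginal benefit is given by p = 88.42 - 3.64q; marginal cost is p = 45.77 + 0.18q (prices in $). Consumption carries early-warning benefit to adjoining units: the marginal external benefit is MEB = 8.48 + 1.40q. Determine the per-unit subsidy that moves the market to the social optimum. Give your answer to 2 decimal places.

Social marginal benefit = demand + MEB = 96.90 - 2.24q.
Set SMB = MC: 96.90 - 2.24q = 45.77 + 0.18q → q* = 21.1281.
The Pigouvian subsidy equals MEB at q*: 8.48 + 1.40×21.1281 = 38.0593.

subsidy = $38.06 per unit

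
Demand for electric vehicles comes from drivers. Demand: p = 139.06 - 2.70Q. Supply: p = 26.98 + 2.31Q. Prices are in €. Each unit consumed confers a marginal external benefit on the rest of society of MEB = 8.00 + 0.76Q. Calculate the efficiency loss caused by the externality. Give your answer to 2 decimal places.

DWL = €73.54

Market equilibrium (private): 26.98 + 2.31Q = 139.06 - 2.70Q → Q_m = 22.3713.
Social marginal benefit = demand + MEB = 147.06 - 1.94Q.
Set SMB = MC: 147.06 - 1.94Q = 26.98 + 2.31Q → Q* = 28.2541.
Height of the DWL triangle at Q_m is SMB(Q_m) − MC(Q_m) = MEB(Q_m) = 25.0022.
DWL = ½ × 5.8828 × 25.0022 = 73.5415.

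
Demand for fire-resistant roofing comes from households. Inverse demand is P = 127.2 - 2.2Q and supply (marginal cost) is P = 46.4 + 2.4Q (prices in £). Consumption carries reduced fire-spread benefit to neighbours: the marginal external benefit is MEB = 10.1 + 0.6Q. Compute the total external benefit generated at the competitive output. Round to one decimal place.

£270.0

Market equilibrium (private): 46.4 + 2.4Q = 127.2 - 2.2Q → Q_m = 17.5652.
Total external benefit = ∫₀^{Q_m} (10.1 + 0.6Q) dQ = 10.1×17.5652 + ½×0.6×17.5652² = 269.9694.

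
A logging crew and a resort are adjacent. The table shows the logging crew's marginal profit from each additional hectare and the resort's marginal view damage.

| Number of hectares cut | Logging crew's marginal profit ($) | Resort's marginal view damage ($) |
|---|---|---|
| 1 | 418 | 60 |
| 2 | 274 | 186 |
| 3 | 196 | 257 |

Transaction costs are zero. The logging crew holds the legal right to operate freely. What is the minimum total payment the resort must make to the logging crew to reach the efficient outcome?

Left alone the logging crew would choose level 3 (marginal profit stays positive).
Efficient level: k* = 2 (marginal profit ≥ marginal view damage through 2).
The resort must at least cover the logging crew's forgone profit from cutting 3→2: 196 = 196.

$196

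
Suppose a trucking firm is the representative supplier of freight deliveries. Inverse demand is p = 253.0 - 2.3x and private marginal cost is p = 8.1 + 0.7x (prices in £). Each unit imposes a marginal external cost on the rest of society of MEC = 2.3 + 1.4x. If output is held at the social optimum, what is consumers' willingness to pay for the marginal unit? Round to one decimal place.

Social marginal cost = private MC + MEC = 10.4 + 2.1x.
Set SMC = demand: 10.4 + 2.1x = 253.0 - 2.3x → x* = 55.1364.
Consumer price on the demand curve at x*: 253.0 − 2.3×55.1364 = 126.1863.

P = £126.2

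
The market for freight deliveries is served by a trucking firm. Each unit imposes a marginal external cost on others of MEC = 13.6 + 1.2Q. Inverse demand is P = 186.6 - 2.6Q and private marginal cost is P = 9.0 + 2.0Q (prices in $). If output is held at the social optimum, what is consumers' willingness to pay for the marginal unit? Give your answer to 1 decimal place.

P = $113.1

Social marginal cost = private MC + MEC = 22.6 + 3.2Q.
Set SMC = demand: 22.6 + 3.2Q = 186.6 - 2.6Q → Q* = 28.2759.
Consumer price on the demand curve at Q*: 186.6 − 2.6×28.2759 = 113.0827.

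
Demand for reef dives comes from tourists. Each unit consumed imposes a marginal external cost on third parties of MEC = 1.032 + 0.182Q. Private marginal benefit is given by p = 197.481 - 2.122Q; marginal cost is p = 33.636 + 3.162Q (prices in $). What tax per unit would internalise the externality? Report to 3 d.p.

tax = $6.453 per unit

Social marginal benefit = demand − MEC = 196.449 - 2.304Q.
Set SMB = MC: 196.449 - 2.304Q = 33.636 + 3.162Q → Q* = 29.7865.
The Pigouvian tax equals MEC at Q*: 1.032 + 0.182×29.7865 = 6.4531.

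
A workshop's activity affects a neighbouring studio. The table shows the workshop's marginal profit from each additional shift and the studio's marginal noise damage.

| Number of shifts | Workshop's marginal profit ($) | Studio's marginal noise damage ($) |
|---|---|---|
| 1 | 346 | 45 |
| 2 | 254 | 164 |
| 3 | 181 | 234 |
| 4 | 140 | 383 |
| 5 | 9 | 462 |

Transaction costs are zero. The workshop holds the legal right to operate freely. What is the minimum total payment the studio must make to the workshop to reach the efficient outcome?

$330

Left alone the workshop would choose level 5 (marginal profit stays positive).
Efficient level: k* = 2 (marginal profit ≥ marginal noise damage through 2).
The studio must at least cover the workshop's forgone profit from cutting 5→2: 181 + 140 + 9 = 330.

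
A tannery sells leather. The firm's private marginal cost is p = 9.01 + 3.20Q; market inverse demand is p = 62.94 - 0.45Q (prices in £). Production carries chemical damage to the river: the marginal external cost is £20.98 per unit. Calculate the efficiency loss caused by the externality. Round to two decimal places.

Market equilibrium (private): 9.01 + 3.20Q = 62.94 - 0.45Q → Q_m = 14.7753.
Social marginal cost = private MC + MEC = 29.99 + 3.20Q.
Set SMC = demand: 29.99 + 3.20Q = 62.94 - 0.45Q → Q* = 9.0274.
Between Q* and Q_m the wedge SMC − demand runs linearly from 0 to MEC(Q_m), so the loss is a triangle.
DWL = ½ × 5.7479 × 20.9800 = 60.2955.

DWL = £60.30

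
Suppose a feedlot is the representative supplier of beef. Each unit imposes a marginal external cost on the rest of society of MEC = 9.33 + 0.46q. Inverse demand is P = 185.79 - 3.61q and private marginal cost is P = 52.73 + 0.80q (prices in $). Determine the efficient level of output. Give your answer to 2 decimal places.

q* = 25.41

Social marginal cost = private MC + MEC = 62.06 + 1.26q.
Set SMC = demand: 62.06 + 1.26q = 185.79 - 3.61q → q* = 25.4066.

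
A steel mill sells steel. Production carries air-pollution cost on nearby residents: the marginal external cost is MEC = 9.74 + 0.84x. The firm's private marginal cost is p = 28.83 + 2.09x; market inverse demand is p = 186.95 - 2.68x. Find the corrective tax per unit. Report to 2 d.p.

tax = 31.96 per unit

Social marginal cost = private MC + MEC = 38.57 + 2.93x.
Set SMC = demand: 38.57 + 2.93x = 186.95 - 2.68x → x* = 26.4492.
The Pigouvian tax equals MEC at x*: 9.74 + 0.84×26.4492 = 31.9573.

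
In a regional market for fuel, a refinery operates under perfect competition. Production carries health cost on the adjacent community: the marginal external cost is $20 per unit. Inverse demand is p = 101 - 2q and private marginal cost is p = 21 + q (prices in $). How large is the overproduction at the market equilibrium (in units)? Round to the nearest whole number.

7 units

Market equilibrium (private): 21 + q = 101 - 2q → q_m = 26.6667.
Social marginal cost = private MC + MEC = 41 + q.
Set SMC = demand: 41 + q = 101 - 2q → q* = 20.0000.
Gap = |26.6667 − 20.0000| = 6.6667.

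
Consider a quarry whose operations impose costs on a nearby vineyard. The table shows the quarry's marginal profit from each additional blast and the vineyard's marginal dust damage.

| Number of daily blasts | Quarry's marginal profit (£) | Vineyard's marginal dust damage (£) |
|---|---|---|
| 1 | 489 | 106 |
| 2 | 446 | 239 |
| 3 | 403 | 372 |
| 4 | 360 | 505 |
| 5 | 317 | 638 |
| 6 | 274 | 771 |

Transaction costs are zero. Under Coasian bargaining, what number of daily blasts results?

Bargaining reaches the level where marginal profit last exceeds marginal dust damage.
That holds through level 3 (403 ≥ 372) but not at 4 (360 < 505).

3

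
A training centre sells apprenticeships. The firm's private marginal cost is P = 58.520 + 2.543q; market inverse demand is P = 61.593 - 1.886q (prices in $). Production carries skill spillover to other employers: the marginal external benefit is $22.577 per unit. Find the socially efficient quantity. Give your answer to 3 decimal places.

Social marginal cost = private MC − MEB = 35.943 + 2.543q.
Set SMC = demand: 35.943 + 2.543q = 61.593 - 1.886q → q* = 5.7914.

q* = 5.791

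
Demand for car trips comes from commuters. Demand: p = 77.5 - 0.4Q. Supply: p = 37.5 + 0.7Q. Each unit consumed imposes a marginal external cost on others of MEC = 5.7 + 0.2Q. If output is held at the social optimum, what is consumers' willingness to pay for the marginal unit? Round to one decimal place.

Social marginal benefit = demand − MEC = 71.8 - 0.6Q.
Set SMB = MC: 71.8 - 0.6Q = 37.5 + 0.7Q → Q* = 26.3846.
Consumer price on the demand curve at Q*: 77.5 − 0.4×26.3846 = 66.9462.

P = 66.9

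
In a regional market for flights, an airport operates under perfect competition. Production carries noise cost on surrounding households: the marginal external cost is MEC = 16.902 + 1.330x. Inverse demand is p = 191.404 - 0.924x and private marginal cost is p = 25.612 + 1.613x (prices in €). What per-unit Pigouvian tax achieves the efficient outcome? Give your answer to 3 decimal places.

Social marginal cost = private MC + MEC = 42.514 + 2.943x.
Set SMC = demand: 42.514 + 2.943x = 191.404 - 0.924x → x* = 38.5027.
The Pigouvian tax equals MEC at x*: 16.902 + 1.330×38.5027 = 68.1106.

tax = €68.111 per unit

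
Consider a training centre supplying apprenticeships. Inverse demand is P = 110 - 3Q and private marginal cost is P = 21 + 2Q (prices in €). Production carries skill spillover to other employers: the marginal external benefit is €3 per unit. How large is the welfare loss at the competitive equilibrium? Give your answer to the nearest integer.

Market equilibrium (private): 21 + 2Q = 110 - 3Q → Q_m = 17.8000.
Social marginal cost = private MC − MEB = 18 + 2Q.
Set SMC = demand: 18 + 2Q = 110 - 3Q → Q* = 18.4000.
Height of the DWL triangle at Q_m is demand(Q_m) − SMC(Q_m) = MEB(Q_m) = 3.0000.
DWL = ½ × 0.6000 × 3.0000 = 0.9000.

DWL = €1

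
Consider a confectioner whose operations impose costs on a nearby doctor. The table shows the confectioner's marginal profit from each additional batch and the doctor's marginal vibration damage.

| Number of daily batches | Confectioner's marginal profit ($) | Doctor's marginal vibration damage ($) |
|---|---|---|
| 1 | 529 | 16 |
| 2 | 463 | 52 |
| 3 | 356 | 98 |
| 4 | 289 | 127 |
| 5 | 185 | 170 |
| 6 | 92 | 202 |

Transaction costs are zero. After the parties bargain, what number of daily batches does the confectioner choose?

5

Bargaining reaches the level where marginal profit last exceeds marginal vibration damage.
That holds through level 5 (185 ≥ 170) but not at 6 (92 < 202).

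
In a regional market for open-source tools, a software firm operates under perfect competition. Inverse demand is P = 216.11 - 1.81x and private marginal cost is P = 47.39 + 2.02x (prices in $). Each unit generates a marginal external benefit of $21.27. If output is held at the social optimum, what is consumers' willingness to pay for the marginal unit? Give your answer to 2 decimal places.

Social marginal cost = private MC − MEB = 26.12 + 2.02x.
Set SMC = demand: 26.12 + 2.02x = 216.11 - 1.81x → x* = 49.6057.
Consumer price on the demand curve at x*: 216.11 − 1.81×49.6057 = 126.3237.

P = $126.32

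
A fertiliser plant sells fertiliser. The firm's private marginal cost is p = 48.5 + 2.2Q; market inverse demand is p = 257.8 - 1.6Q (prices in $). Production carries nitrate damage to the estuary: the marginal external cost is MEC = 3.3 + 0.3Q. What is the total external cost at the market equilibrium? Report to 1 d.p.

$636.8

Market equilibrium (private): 48.5 + 2.2Q = 257.8 - 1.6Q → Q_m = 55.0789.
Total external cost = ∫₀^{Q_m} (3.3 + 0.3Q) dQ = 3.3×55.0789 + ½×0.3×55.0789² = 636.8132.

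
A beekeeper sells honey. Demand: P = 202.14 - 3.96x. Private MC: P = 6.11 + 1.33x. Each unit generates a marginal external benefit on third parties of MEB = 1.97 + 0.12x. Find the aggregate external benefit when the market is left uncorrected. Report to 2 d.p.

Market equilibrium (private): 6.11 + 1.33x = 202.14 - 3.96x → x_m = 37.0567.
Total external benefit = ∫₀^{x_m} (1.97 + 0.12x) dx = 1.97×37.0567 + ½×0.12×37.0567² = 155.3936.

155.39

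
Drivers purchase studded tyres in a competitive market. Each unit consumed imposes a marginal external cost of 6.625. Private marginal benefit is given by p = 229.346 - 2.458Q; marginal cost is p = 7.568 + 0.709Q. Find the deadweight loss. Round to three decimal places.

Market equilibrium (private): 7.568 + 0.709Q = 229.346 - 2.458Q → Q_m = 70.0278.
Social marginal benefit = demand − MEC = 222.721 - 2.458Q.
Set SMB = MC: 222.721 - 2.458Q = 7.568 + 0.709Q → Q* = 67.9359.
The welfare-loss triangle has base |Q_m − Q*| and height MEC(Q_m) (the vertical gap between SMB and MC is zero at Q* and MEC at Q_m).
DWL = ½ × 2.0919 × 6.6250 = 6.9294.

DWL = 6.929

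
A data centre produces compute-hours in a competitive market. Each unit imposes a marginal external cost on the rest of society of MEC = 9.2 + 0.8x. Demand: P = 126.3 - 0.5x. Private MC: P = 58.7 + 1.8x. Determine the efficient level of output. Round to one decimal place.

Social marginal cost = private MC + MEC = 67.9 + 2.6x.
Set SMC = demand: 67.9 + 2.6x = 126.3 - 0.5x → x* = 18.8387.

x* = 18.8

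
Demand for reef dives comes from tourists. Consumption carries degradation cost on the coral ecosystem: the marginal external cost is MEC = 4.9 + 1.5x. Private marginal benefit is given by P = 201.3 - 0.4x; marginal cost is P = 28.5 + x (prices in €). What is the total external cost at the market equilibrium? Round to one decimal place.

€12030.8

Market equilibrium (private): 28.5 + x = 201.3 - 0.4x → x_m = 123.4286.
Total external cost = ∫₀^{x_m} (4.9 + 1.5x) dx = 4.9×123.4286 + ½×1.5×123.4286² = 12030.7646.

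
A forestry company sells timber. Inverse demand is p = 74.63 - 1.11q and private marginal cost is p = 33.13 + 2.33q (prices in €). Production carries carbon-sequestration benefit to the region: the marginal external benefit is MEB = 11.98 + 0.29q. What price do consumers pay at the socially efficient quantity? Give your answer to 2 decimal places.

P = €55.78

Social marginal cost = private MC − MEB = 21.15 + 2.04q.
Set SMC = demand: 21.15 + 2.04q = 74.63 - 1.11q → q* = 16.9778.
Consumer price on the demand curve at q*: 74.63 − 1.11×16.9778 = 55.7846.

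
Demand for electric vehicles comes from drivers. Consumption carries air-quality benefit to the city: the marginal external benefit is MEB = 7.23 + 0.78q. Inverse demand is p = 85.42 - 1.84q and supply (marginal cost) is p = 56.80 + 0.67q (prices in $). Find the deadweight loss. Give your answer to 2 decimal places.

Market equilibrium (private): 56.80 + 0.67q = 85.42 - 1.84q → q_m = 11.4024.
Social marginal benefit = demand + MEB = 92.65 - 1.06q.
Set SMB = MC: 92.65 - 1.06q = 56.80 + 0.67q → q* = 20.7225.
The loss is the area between SMB and MC from q* to q_m; with linear curves that's a triangle of height MEB(q_m).
DWL = ½ × 9.3201 × 16.1239 = 75.1382.

DWL = $75.14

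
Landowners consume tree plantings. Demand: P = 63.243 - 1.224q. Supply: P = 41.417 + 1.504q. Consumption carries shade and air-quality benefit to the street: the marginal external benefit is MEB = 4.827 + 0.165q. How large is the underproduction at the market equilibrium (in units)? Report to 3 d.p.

2.398 units

Market equilibrium (private): 41.417 + 1.504q = 63.243 - 1.224q → q_m = 8.0007.
Social marginal benefit = demand + MEB = 68.070 - 1.059q.
Set SMB = MC: 68.070 - 1.059q = 41.417 + 1.504q → q* = 10.3991.
Gap = |8.0007 − 10.3991| = 2.3984.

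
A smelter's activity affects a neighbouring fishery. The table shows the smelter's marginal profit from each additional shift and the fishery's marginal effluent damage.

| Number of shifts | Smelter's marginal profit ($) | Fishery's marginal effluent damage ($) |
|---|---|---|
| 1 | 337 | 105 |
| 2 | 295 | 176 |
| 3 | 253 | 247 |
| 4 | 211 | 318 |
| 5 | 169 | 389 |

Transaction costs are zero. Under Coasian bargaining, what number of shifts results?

Bargaining reaches the level where marginal profit last exceeds marginal effluent damage.
That holds through level 3 (253 ≥ 247) but not at 4 (211 < 318).

3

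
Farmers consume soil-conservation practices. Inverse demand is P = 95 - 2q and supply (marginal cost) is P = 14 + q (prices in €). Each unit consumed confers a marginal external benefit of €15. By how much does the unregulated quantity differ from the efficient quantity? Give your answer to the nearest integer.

Market equilibrium (private): 14 + q = 95 - 2q → q_m = 27.0000.
Social marginal benefit = demand + MEB = 110 - 2q.
Set SMB = MC: 110 - 2q = 14 + q → q* = 32.0000.
Gap = |27.0000 − 32.0000| = 5.0000.

5 units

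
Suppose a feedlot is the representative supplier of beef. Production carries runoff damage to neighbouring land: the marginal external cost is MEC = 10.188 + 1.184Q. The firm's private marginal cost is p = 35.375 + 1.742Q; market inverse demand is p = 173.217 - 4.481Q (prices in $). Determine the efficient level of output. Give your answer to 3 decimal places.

Social marginal cost = private MC + MEC = 45.563 + 2.926Q.
Set SMC = demand: 45.563 + 2.926Q = 173.217 - 4.481Q → Q* = 17.2342.

Q* = 17.234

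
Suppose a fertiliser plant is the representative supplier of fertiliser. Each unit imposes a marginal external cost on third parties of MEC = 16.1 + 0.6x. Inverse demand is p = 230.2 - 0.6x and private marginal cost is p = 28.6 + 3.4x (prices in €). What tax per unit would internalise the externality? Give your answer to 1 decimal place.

Social marginal cost = private MC + MEC = 44.7 + 4.0x.
Set SMC = demand: 44.7 + 4.0x = 230.2 - 0.6x → x* = 40.3261.
The Pigouvian tax equals MEC at x*: 16.1 + 0.6×40.3261 = 40.2957.

tax = €40.3 per unit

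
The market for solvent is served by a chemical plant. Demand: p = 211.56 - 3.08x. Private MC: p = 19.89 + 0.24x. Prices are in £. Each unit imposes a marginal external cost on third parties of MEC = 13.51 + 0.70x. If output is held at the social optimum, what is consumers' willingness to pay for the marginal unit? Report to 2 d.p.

Social marginal cost = private MC + MEC = 33.40 + 0.94x.
Set SMC = demand: 33.40 + 0.94x = 211.56 - 3.08x → x* = 44.3184.
Consumer price on the demand curve at x*: 211.56 − 3.08×44.3184 = 75.0593.

P = £75.06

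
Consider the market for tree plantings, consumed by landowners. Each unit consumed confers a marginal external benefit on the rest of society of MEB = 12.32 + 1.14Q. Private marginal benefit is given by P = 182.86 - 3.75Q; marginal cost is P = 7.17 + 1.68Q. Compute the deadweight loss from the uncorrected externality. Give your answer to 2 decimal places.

Market equilibrium (private): 7.17 + 1.68Q = 182.86 - 3.75Q → Q_m = 32.3554.
Social marginal benefit = demand + MEB = 195.18 - 2.61Q.
Set SMB = MC: 195.18 - 2.61Q = 7.17 + 1.68Q → Q* = 43.8252.
The loss is the area between SMB and MC from Q* to Q_m; with linear curves that's a triangle of height MEB(Q_m).
DWL = ½ × 11.4698 × 49.2052 = 282.1869.

DWL = 282.19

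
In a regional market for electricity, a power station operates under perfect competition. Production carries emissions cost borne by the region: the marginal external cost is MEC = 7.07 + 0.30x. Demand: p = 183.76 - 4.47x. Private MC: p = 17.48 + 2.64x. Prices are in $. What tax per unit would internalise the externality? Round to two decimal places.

tax = $13.52 per unit

Social marginal cost = private MC + MEC = 24.55 + 2.94x.
Set SMC = demand: 24.55 + 2.94x = 183.76 - 4.47x → x* = 21.4858.
The Pigouvian tax equals MEC at x*: 7.07 + 0.30×21.4858 = 13.5157.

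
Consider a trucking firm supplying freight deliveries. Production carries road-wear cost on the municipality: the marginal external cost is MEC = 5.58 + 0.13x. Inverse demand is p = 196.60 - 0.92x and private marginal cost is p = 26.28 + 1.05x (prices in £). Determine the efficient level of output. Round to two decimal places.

x* = 78.45

Social marginal cost = private MC + MEC = 31.86 + 1.18x.
Set SMC = demand: 31.86 + 1.18x = 196.60 - 0.92x → x* = 78.4476.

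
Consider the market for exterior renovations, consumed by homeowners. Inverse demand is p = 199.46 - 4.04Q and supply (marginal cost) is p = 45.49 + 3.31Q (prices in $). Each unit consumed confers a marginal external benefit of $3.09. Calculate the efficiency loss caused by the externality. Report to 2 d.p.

Market equilibrium (private): 45.49 + 3.31Q = 199.46 - 4.04Q → Q_m = 20.9483.
Social marginal benefit = demand + MEB = 202.55 - 4.04Q.
Set SMB = MC: 202.55 - 4.04Q = 45.49 + 3.31Q → Q* = 21.3687.
Between Q* and Q_m the wedge SMB − MC runs linearly from 0 to MEB(Q_m), so the loss is a triangle.
DWL = ½ × 0.4204 × 3.0900 = 0.6495.

DWL = $0.65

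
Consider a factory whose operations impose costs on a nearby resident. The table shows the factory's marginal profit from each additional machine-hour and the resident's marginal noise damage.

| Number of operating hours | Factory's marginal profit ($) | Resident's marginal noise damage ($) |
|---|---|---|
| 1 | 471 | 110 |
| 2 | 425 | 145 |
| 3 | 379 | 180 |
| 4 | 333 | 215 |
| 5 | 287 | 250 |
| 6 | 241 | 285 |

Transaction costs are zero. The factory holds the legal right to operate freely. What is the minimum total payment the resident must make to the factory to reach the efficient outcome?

Left alone the factory would choose level 6 (marginal profit stays positive).
Efficient level: k* = 5 (marginal profit ≥ marginal noise damage through 5).
The resident must at least cover the factory's forgone profit from cutting 6→5: 241 = 241.

$241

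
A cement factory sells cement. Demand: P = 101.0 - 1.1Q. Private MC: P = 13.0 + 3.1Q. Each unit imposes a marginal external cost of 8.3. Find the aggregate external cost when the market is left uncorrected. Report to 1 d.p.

173.9

Market equilibrium (private): 13.0 + 3.1Q = 101.0 - 1.1Q → Q_m = 20.9524.
Total external cost = MEC × Q_m = 8.3 × 20.9524 = 173.9049.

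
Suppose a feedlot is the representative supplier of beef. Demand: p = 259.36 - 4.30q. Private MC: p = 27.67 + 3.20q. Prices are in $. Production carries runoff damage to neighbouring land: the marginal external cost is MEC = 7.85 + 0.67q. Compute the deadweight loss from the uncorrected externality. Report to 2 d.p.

Market equilibrium (private): 27.67 + 3.20q = 259.36 - 4.30q → q_m = 30.8920.
Social marginal cost = private MC + MEC = 35.52 + 3.87q.
Set SMC = demand: 35.52 + 3.87q = 259.36 - 4.30q → q* = 27.3978.
Between q* and q_m the wedge SMC − demand runs linearly from 0 to MEC(q_m), so the loss is a triangle.
DWL = ½ × 3.4942 × 28.5476 = 49.8755.

DWL = $49.88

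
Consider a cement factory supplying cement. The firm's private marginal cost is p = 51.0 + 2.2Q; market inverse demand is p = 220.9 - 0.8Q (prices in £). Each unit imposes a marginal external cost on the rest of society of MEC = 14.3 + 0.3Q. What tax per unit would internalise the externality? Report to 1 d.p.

tax = £28.4 per unit

Social marginal cost = private MC + MEC = 65.3 + 2.5Q.
Set SMC = demand: 65.3 + 2.5Q = 220.9 - 0.8Q → Q* = 47.1515.
The Pigouvian tax equals MEC at Q*: 14.3 + 0.3×47.1515 = 28.4455.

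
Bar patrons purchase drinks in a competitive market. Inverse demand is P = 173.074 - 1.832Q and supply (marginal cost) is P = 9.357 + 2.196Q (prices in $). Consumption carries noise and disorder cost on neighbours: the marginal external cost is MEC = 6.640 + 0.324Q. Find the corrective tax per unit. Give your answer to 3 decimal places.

tax = $18.334 per unit

Social marginal benefit = demand − MEC = 166.434 - 2.156Q.
Set SMB = MC: 166.434 - 2.156Q = 9.357 + 2.196Q → Q* = 36.0931.
The Pigouvian tax equals MEC at Q*: 6.640 + 0.324×36.0931 = 18.3342.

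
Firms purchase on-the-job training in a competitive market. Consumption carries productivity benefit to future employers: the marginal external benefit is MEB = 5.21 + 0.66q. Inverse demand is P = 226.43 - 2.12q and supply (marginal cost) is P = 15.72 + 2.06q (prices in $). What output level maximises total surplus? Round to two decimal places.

Social marginal benefit = demand + MEB = 231.64 - 1.46q.
Set SMB = MC: 231.64 - 1.46q = 15.72 + 2.06q → q* = 61.3409.

q* = 61.34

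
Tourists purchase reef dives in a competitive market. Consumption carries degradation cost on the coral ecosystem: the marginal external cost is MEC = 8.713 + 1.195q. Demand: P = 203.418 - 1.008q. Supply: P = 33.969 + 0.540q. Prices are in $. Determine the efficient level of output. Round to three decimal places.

q* = 58.599

Social marginal benefit = demand − MEC = 194.705 - 2.203q.
Set SMB = MC: 194.705 - 2.203q = 33.969 + 0.540q → q* = 58.5986.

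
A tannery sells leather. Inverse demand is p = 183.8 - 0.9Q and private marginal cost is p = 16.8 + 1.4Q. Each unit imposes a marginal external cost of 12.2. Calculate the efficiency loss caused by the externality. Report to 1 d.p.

Market equilibrium (private): 16.8 + 1.4Q = 183.8 - 0.9Q → Q_m = 72.6087.
Social marginal cost = private MC + MEC = 29.0 + 1.4Q.
Set SMC = demand: 29.0 + 1.4Q = 183.8 - 0.9Q → Q* = 67.3043.
The welfare-loss triangle has base |Q_m − Q*| and height MEC(Q_m) (the vertical gap between SMC and demand is zero at Q* and MEC at Q_m).
DWL = ½ × 5.3044 × 12.2000 = 32.3568.

DWL = 32.4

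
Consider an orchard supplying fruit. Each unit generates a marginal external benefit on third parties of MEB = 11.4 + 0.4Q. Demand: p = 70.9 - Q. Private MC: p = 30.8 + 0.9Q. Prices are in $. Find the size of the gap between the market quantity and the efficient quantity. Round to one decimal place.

13.2 units

Market equilibrium (private): 30.8 + 0.9Q = 70.9 - Q → Q_m = 21.1053.
Social marginal cost = private MC − MEB = 19.4 + 0.5Q.
Set SMC = demand: 19.4 + 0.5Q = 70.9 - Q → Q* = 34.3333.
Gap = |21.1053 − 34.3333| = 13.2280.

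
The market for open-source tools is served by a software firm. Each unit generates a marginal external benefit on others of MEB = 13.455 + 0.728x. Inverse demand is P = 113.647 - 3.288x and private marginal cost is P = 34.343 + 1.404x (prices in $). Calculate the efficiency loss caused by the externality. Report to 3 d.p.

Market equilibrium (private): 34.343 + 1.404x = 113.647 - 3.288x → x_m = 16.9020.
Social marginal cost = private MC − MEB = 20.888 + 0.676x.
Set SMC = demand: 20.888 + 0.676x = 113.647 - 3.288x → x* = 23.4004.
The loss is the area between SMC and demand from x* to x_m; with linear curves that's a triangle of height MEB(x_m).
DWL = ½ × 6.4984 × 25.7596 = 83.6981.

DWL = $83.698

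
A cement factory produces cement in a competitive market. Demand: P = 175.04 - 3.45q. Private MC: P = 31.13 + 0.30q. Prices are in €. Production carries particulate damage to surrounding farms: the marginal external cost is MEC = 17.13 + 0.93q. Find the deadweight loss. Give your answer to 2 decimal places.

DWL = €298.07

Market equilibrium (private): 31.13 + 0.30q = 175.04 - 3.45q → q_m = 38.3760.
Social marginal cost = private MC + MEC = 48.26 + 1.23q.
Set SMC = demand: 48.26 + 1.23q = 175.04 - 3.45q → q* = 27.0897.
Between q* and q_m the wedge SMC − demand runs linearly from 0 to MEC(q_m), so the loss is a triangle.
DWL = ½ × 11.2863 × 52.8197 = 298.0695.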